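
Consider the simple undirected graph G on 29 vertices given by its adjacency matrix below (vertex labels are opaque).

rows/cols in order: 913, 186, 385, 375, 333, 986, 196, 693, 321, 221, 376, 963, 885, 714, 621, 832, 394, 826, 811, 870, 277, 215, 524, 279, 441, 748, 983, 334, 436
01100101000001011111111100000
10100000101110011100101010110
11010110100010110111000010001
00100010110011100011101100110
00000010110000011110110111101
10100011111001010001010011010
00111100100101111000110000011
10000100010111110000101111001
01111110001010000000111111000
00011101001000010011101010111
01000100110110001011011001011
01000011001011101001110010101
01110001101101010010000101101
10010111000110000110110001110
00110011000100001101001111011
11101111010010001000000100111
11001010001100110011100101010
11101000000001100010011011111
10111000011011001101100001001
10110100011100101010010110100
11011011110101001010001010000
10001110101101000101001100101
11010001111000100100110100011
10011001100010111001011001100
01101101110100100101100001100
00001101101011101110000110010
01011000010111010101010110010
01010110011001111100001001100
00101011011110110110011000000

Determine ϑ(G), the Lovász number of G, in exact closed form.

deg(376) = 14; N(376) = {186, 986, 321, 221, 963, 885, 394, 811, 870, 215, 524, 748, 334, 436}.
N(983) = {186, 375, 333, 221, 963, 885, 714, 832, 826, 870, 215, 279, 441, 334}, |N(983)| = 14.
N(986) = {913, 385, 196, 693, 321, 221, 376, 714, 832, 870, 215, 441, 748, 334}, |N(986)| = 14.
deg(333) = 14; N(333) = {196, 321, 221, 832, 394, 826, 811, 277, 215, 279, 441, 748, 983, 436}.
29-vertex 14-regular graph: Paley(29): SR with (k,λ,μ)=(14,6,7).
spec(A) ≈ [14.0, 2.192582, -3.192582] (distinct, 6 d.p.).
Lovász: ϑ = −29(-sqrt(29)/2 - 1/2)/(14+-(-sqrt(29)/2 - 1/2)) = sqrt(29).
Numerically 5.385164807.

sqrt(29)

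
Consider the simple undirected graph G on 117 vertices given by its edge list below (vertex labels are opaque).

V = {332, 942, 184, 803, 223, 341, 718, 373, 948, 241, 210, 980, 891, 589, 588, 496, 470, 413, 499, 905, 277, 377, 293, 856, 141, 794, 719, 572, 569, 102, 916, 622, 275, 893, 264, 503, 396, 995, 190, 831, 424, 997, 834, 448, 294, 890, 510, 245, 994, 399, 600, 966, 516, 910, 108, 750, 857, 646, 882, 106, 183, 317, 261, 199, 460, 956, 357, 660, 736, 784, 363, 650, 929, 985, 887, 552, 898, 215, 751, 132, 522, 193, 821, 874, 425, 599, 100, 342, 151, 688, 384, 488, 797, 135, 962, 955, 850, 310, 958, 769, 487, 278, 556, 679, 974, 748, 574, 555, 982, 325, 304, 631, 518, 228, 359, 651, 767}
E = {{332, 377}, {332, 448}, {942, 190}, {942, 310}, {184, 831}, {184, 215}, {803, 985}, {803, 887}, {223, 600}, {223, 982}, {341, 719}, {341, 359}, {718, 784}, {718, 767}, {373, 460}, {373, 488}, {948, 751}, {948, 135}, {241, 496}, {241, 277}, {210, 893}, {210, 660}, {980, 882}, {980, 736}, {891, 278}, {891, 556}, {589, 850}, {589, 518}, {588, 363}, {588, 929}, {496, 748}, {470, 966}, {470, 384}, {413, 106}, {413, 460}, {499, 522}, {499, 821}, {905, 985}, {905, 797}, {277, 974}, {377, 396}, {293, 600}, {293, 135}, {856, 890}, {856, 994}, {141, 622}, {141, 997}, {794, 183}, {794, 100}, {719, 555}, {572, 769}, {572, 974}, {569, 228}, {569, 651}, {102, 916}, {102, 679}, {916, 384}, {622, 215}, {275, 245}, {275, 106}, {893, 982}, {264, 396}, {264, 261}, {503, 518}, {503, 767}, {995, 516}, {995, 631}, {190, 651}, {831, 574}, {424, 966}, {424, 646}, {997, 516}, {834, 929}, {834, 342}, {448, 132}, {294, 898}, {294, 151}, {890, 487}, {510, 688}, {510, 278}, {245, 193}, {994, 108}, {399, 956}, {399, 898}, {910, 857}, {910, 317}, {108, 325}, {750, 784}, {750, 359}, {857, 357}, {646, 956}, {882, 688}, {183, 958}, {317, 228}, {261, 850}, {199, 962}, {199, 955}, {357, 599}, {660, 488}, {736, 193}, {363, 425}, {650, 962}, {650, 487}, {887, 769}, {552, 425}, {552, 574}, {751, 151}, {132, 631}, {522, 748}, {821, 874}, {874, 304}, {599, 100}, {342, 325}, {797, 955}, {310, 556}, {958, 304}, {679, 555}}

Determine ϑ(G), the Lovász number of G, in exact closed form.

117*cos(pi/117)/(cos(pi/117) + 1)

Vertex 794 has 2 neighbors: 183, 100.
deg(516) = 2; N(516) = {995, 997}.
Vertex 831 has 2 neighbors: 184, 574.
Vertex 748 has 2 neighbors: 496, 522.
117-vertex 2-regular graph: the odd cycle C_{117}.
Distinct eigenvalues (to 6 d.p.): [2.0, 1.997117, 1.988475, 1.974101, 1.954034, 1.928333, 1.897073, 1.860343, 1.818249, 1.770912, 1.71847, 1.661072, 1.598886, 1.532089, 1.460875, 1.385449, 1.306028, 1.222842, 1.136129, 1.046142, 0.953137, 0.857385, 0.759161, 0.658748, 0.556435, 0.452518, 0.347296, 0.241073, 0.134155, 0.02685, -0.080532, -0.187682, -0.294291, -0.400051, -0.504658, -0.60781, -0.70921, -0.808564, -0.905588, -1.0, -1.091529, -1.179911, -1.264891, -1.346224, -1.423675, -1.497021, -1.566052, -1.630567, -1.69038, -1.74532, -1.795227, -1.839959, -1.879385, -1.913393, -1.941884, -1.964775, -1.982002, -1.993515, -1.999279].
Lovász: ϑ = −117(-2*cos(pi/117))/(2+-(-1)*2*cos(pi/117)) = 117*cos(pi/117)/(cos(pi/117) + 1).
Numerically 58.4895.
58 ≤ 117*cos(pi/117)/(cos(pi/117) + 1) ≤ 59: both strict.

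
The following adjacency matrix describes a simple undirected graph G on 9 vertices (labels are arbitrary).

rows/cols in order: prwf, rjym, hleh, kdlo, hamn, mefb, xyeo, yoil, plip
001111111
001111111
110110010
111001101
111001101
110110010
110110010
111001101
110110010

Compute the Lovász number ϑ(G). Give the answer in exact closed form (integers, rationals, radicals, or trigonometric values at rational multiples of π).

4

Vertex xyeo has 5 neighbors: prwf, rjym, kdlo, hamn, yoil.
N(plip) = {prwf, rjym, kdlo, hamn, yoil}, |N(plip)| = 5.
N(prwf) = {hleh, kdlo, hamn, mefb, xyeo, yoil, plip}, |N(prwf)| = 7.
deg(mefb) = 5; N(mefb) = {prwf, rjym, kdlo, hamn, yoil}.
3 parts of sizes [4, 3, 2]; α(G) = 4 = ϑ (perfect).
ϑ(G) ≈ 4.00000000.
4 ≤ 4 ≤ 4: collapsed.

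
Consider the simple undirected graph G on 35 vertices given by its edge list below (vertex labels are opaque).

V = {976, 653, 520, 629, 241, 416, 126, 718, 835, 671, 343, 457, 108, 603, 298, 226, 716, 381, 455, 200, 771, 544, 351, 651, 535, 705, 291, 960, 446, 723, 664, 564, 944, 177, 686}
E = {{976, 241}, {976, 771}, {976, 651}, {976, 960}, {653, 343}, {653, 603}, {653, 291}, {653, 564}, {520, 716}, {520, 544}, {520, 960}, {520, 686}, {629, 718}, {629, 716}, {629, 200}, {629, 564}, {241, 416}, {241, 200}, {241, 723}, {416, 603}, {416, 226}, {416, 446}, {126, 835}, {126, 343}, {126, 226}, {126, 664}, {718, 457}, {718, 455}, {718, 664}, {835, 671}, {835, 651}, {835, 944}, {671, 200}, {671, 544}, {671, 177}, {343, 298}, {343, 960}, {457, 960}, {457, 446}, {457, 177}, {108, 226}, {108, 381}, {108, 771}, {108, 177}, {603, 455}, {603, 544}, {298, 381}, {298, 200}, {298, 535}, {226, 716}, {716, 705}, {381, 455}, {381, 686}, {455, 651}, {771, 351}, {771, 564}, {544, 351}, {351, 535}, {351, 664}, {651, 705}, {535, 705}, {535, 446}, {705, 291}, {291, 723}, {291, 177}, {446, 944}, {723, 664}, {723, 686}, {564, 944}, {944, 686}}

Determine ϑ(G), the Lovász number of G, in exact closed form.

Vertex 653 has 4 neighbors: 343, 603, 291, 564.
Vertex 944 has 4 neighbors: 835, 446, 564, 686.
Vertex 671 has 4 neighbors: 835, 200, 544, 177.
N(200) = {629, 241, 671, 298}, |N(200)| = 4.
35-vertex 4-regular graph: Kneser K(7,3) on C(7,3)=35 vertices.
spec(A) ≈ [4.0, 2.0, -1.0, -3.0] (distinct, 4 d.p.).
With N=35: ϑ(G) = 35·(-1*(-3))/(4−(-3)) = 15.
ϑ(G) ≈ 15.0000000.

15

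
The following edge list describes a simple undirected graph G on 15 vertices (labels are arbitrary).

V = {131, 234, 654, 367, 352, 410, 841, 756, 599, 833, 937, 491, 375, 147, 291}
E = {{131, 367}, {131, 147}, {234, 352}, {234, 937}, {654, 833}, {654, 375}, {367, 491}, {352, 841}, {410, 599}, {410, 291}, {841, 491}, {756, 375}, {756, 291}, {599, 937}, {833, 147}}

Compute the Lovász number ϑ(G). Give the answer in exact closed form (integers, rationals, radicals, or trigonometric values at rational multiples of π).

N(234) = {352, 937}, |N(234)| = 2.
Vertex 491 has 2 neighbors: 367, 841.
deg(291) = 2; N(291) = {410, 756}.
Vertex 147 has 2 neighbors: 131, 833.
deg(v) = 2 for all v (|V|=15); connected 2-regular on 15 ⇒ C_{15}.
The 8 distinct eigenvalues: [2.0, 1.827, 1.338, 0.618, -0.209, -1.0, -1.618, -1.956].
Lovász (edge-transitive): ϑ = −15·(-2*cos(pi/15))/((2)−(-2*cos(pi/15))) = 15*cos(pi/15)/(cos(pi/15) + 1).
ϑ(G) ≈ 7.417148.
Lovász sandwich 7 ≤ 15*cos(pi/15)/(cos(pi/15) + 1) ≤ 8: both strict.

15*cos(pi/15)/(cos(pi/15) + 1)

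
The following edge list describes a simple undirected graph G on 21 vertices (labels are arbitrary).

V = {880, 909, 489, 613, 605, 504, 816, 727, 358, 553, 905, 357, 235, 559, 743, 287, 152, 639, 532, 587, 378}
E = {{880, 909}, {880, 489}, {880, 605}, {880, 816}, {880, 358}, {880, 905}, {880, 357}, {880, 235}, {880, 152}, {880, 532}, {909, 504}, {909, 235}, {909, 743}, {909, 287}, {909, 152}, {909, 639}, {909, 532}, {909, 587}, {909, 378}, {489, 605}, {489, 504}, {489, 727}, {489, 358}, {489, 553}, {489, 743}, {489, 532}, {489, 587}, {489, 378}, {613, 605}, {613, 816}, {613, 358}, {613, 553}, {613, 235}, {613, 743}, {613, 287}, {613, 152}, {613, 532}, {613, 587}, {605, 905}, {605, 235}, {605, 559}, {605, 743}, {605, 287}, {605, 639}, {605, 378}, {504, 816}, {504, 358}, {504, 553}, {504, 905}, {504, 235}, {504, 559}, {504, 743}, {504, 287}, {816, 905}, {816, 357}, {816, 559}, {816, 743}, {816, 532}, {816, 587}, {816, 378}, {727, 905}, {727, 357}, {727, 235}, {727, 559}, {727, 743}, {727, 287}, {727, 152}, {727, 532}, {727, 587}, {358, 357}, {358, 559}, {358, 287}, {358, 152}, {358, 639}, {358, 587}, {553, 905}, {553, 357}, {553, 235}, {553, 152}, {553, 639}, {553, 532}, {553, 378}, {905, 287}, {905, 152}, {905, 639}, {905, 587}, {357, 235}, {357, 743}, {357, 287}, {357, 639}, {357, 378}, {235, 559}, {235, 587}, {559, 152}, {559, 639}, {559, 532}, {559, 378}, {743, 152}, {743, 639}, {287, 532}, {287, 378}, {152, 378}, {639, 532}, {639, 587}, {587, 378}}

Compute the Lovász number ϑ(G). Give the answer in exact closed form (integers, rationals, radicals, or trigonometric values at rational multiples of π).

deg(905) = 10; N(905) = {880, 605, 504, 816, 727, 553, 287, 152, 639, 587}.
Vertex 587 has 10 neighbors: 909, 489, 613, 816, 727, 358, 905, 235, 639, 378.
Vertex 287 has 10 neighbors: 909, 613, 605, 504, 727, 358, 905, 357, 532, 378.
deg(880) = 10; N(880) = {909, 489, 605, 816, 358, 905, 357, 235, 152, 532}.
21-vertex 10-regular graph: this is K(7,2), the Kneser graph.
A has 3 distinct eigenvalues ≈ [10.0, 1.0, -4.0].
With N=21: ϑ(G) = 21·(-1*(-4))/(10−(-4)) = 6.
≈ 6.000000 (to 6 d.p.).

6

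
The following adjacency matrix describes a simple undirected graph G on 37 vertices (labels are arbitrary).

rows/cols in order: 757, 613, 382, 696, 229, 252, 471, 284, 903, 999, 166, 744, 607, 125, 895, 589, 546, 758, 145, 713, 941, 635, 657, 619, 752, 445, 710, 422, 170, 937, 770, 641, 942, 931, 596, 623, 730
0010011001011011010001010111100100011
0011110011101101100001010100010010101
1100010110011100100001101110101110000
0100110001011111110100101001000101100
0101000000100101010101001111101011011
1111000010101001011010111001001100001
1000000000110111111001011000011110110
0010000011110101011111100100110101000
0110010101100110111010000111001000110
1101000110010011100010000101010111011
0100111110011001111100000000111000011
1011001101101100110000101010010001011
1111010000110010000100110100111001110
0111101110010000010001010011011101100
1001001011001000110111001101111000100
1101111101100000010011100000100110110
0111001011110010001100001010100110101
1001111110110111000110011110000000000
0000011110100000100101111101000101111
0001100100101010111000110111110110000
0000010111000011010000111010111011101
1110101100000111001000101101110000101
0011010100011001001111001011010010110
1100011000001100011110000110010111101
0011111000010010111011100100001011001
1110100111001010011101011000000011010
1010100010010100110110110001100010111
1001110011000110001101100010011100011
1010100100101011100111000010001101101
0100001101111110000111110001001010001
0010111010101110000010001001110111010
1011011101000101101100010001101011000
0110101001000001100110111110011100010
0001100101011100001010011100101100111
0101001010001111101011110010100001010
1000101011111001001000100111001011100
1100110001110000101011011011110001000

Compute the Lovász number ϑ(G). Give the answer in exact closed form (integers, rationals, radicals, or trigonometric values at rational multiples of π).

sqrt(37)

N(619) = {757, 613, 252, 471, 607, 125, 758, 145, 713, 941, 445, 710, 937, 641, 942, 931, 596, 730}, |N(619)| = 18.
N(895) = {757, 696, 471, 903, 999, 607, 546, 758, 713, 941, 635, 752, 445, 422, 170, 937, 770, 596}, |N(895)| = 18.
deg(445) = 18; N(445) = {757, 613, 382, 229, 284, 903, 999, 607, 895, 758, 145, 713, 635, 619, 752, 942, 931, 623}.
deg(145) = 18; N(145) = {252, 471, 284, 903, 166, 546, 713, 635, 657, 619, 752, 445, 422, 641, 931, 596, 623, 730}.
37-vertex 18-regular graph: SR(37,18,8,9) — a Paley graph.
spec(A) ≈ [18.0, 2.541381, -3.541381] (distinct, 6 d.p.).
−37·(-sqrt(37)/2 - 1/2) / ((18)−(-sqrt(37)/2 - 1/2)) = sqrt(37) = ϑ(G).
Numerically 6.082763.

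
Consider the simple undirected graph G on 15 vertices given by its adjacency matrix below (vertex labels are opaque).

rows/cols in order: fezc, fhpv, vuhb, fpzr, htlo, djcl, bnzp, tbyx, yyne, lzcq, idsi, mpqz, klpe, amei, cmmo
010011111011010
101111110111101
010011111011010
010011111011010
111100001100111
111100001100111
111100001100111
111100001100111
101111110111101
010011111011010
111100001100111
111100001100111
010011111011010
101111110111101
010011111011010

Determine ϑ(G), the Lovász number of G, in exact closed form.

6

deg(tbyx) = 9; N(tbyx) = {fezc, fhpv, vuhb, fpzr, yyne, lzcq, klpe, amei, cmmo}.
Vertex djcl has 9 neighbors: fezc, fhpv, vuhb, fpzr, yyne, lzcq, klpe, amei, cmmo.
N(idsi) = {fezc, fhpv, vuhb, fpzr, yyne, lzcq, klpe, amei, cmmo}, |N(idsi)| = 9.
Vertex fpzr has 9 neighbors: fhpv, htlo, djcl, bnzp, tbyx, yyne, idsi, mpqz, amei.
3 parts of sizes [6, 6, 3]; α(G) = 6 = ϑ (perfect).
ϑ(G) ≈ 6.0000000.
Check 6 ≤ 6 ≤ 6: collapsed.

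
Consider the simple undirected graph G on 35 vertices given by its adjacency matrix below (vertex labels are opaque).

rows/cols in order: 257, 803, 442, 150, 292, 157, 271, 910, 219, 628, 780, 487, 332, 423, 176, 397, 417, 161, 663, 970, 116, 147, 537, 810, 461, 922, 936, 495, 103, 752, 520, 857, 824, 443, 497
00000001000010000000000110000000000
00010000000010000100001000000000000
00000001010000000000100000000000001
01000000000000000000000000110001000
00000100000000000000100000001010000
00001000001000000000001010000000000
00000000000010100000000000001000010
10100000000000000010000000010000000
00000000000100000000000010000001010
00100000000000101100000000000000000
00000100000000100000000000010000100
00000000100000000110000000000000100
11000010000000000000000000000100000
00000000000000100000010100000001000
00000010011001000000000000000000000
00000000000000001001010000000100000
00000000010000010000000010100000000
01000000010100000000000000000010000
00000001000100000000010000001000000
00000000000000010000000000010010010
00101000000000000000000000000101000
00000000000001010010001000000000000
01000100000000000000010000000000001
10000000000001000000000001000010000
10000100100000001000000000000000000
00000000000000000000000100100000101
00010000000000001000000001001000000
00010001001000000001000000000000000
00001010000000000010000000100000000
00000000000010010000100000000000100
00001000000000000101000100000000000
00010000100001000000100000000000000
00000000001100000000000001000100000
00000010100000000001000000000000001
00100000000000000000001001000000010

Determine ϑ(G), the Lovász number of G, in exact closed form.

deg(936) = 4; N(936) = {150, 417, 922, 103}.
Vertex 332 has 4 neighbors: 257, 803, 271, 752.
N(461) = {257, 157, 219, 417}, |N(461)| = 4.
Vertex 752 has 4 neighbors: 332, 397, 116, 824.
deg(v) = 4 for all v (|V|=35); Kneser-type, 3-subsets of [7].
A has 4 distinct eigenvalues ≈ [4.0, 2.0, -1.0, -3.0].
−35·(-3) / ((4)−(-3)) = 15 = ϑ(G).
≈ 15.000000 (to 6 d.p.).

15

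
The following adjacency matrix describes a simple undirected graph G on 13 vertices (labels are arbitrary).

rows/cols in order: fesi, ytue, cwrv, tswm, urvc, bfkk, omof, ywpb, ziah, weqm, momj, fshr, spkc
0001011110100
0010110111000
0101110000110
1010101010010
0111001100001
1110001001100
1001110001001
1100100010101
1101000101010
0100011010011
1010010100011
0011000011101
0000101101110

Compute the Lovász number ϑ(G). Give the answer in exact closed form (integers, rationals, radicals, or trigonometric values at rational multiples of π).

sqrt(13)

N(urvc) = {ytue, cwrv, tswm, omof, ywpb, spkc}, |N(urvc)| = 6.
deg(cwrv) = 6; N(cwrv) = {ytue, tswm, urvc, bfkk, momj, fshr}.
Vertex momj has 6 neighbors: fesi, cwrv, bfkk, ywpb, fshr, spkc.
N(fesi) = {tswm, bfkk, omof, ywpb, ziah, momj}, |N(fesi)| = 6.
13-vertex 6-regular graph: strongly regular (13,6,2,3).
A has 3 distinct eigenvalues ≈ [6.0, 1.302776, -2.302776].
With N=13: ϑ(G) = 13·(-(-sqrt(13)/2 - 1/2))/(6−(-sqrt(13)/2 - 1/2)) = sqrt(13).
Numerically 3.605551.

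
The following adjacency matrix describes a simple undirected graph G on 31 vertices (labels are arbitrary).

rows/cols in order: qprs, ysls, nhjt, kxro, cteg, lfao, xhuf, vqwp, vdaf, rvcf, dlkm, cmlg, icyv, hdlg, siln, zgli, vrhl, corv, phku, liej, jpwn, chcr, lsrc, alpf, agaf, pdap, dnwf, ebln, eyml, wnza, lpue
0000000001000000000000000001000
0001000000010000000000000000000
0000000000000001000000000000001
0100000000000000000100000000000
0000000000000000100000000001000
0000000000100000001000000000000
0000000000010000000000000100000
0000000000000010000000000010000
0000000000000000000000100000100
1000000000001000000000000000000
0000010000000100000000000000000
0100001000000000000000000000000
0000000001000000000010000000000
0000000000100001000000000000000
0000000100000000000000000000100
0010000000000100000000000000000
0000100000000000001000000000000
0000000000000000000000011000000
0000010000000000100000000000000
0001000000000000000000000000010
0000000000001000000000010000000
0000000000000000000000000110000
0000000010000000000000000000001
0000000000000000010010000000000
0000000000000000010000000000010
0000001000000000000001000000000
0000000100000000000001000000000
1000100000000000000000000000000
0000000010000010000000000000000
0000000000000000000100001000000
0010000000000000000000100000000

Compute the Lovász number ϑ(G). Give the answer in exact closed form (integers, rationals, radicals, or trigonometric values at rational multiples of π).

31*cos(pi/31)/(cos(pi/31) + 1)

deg(qprs) = 2; N(qprs) = {rvcf, ebln}.
Vertex lsrc has 2 neighbors: vdaf, lpue.
deg(agaf) = 2; N(agaf) = {corv, wnza}.
deg(pdap) = 2; N(pdap) = {xhuf, chcr}.
31-vertex 2-regular graph: a single 31-cycle (edge-transitive).
The 16 distinct eigenvalues: [2.0, 1.95906, 1.837916, 1.641527, 1.377934, 1.057928, 0.694611, 0.302856, -0.101298, -0.501305, -0.880788, -1.224212, -1.517516, -1.748693, -1.908279, -1.989739].
ϑ = −N·λ_min/(λ_max−λ_min) = −31·(-2*cos(pi/31))/(2−(-2*cos(pi/31))) = 31*cos(pi/31)/(cos(pi/31) + 1).
≈ 15.4601 (to 4 d.p.).
α=15, χ(Ḡ)=16; ϑ=31*cos(pi/31)/(cos(pi/31) + 1) lies between (both strict).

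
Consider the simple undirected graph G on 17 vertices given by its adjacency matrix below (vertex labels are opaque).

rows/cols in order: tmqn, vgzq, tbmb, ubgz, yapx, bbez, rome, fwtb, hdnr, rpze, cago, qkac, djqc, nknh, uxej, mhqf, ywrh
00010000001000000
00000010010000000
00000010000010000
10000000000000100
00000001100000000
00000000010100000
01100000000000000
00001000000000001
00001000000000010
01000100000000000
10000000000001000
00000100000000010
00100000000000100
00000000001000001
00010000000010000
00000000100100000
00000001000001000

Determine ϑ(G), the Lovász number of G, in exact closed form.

17*cos(pi/17)/(cos(pi/17) + 1)

deg(yapx) = 2; N(yapx) = {fwtb, hdnr}.
Vertex uxej has 2 neighbors: ubgz, djqc.
N(ubgz) = {tmqn, uxej}, |N(ubgz)| = 2.
N(nknh) = {cago, ywrh}, |N(nknh)| = 2.
Every vertex has degree 2 (N=17); this is C_{17}, the 17-cycle.
Distinct eigenvalues (to 6 d.p.): [2.0, 1.864944, 1.478018, 0.891477, 0.184537, -0.547326, -1.205269, -1.700434, -1.965946].
With N=17: ϑ(G) = 17·(-(-1)*2*cos(pi/17))/(2−(-2*cos(pi/17))) = 17*cos(pi/17)/(cos(pi/17) + 1).
≈ 8.42701 (to 5 d.p.).
8 ≤ 17*cos(pi/17)/(cos(pi/17) + 1) ≤ 9: both strict.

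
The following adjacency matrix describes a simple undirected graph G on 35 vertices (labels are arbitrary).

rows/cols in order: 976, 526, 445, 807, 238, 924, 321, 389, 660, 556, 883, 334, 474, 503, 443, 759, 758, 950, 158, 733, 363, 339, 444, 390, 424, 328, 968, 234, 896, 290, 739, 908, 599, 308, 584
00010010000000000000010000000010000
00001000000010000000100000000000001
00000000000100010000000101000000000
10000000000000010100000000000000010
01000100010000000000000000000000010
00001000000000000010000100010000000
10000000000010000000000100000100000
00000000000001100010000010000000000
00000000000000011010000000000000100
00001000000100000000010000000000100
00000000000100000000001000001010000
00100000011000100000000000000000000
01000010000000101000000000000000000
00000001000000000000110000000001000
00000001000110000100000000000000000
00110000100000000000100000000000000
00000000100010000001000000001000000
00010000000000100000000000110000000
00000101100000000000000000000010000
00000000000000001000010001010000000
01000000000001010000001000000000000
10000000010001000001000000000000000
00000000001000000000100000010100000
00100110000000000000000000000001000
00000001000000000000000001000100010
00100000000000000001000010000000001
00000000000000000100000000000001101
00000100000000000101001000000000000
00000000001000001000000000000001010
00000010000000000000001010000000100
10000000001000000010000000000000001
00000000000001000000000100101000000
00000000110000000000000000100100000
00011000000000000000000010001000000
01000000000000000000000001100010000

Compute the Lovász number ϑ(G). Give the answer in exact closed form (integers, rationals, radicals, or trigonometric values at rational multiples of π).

15

deg(556) = 4; N(556) = {238, 334, 339, 599}.
N(308) = {807, 238, 424, 896}, |N(308)| = 4.
deg(950) = 4; N(950) = {807, 443, 968, 234}.
N(389) = {503, 443, 158, 424}, |N(389)| = 4.
Every vertex has degree 4 (N=35); Kneser K(7,3) on C(7,3)=35 vertices.
Distinct eigenvalues (to 4 d.p.): [4.0, 2.0, -1.0, -3.0].
Lovász: ϑ = −35(-3)/(4+-1*(-3)) = 15.
≈ 15.0000000 (to 7 d.p.).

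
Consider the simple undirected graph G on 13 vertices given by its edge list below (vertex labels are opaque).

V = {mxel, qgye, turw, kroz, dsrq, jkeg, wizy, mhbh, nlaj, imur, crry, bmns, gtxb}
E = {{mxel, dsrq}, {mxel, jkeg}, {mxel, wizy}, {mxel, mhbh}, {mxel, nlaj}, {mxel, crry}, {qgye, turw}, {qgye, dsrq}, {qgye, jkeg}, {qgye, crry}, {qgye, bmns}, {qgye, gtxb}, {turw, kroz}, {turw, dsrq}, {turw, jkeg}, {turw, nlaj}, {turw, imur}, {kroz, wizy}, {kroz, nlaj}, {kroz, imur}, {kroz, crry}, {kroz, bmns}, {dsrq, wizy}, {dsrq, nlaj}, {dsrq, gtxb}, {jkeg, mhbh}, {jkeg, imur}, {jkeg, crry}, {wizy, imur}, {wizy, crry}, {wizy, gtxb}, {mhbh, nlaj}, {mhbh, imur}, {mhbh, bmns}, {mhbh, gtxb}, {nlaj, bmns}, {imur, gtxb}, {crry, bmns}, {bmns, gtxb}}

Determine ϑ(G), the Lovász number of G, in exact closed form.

sqrt(13)

deg(mxel) = 6; N(mxel) = {dsrq, jkeg, wizy, mhbh, nlaj, crry}.
N(crry) = {mxel, qgye, kroz, jkeg, wizy, bmns}, |N(crry)| = 6.
N(wizy) = {mxel, kroz, dsrq, imur, crry, gtxb}, |N(wizy)| = 6.
deg(bmns) = 6; N(bmns) = {qgye, kroz, mhbh, nlaj, crry, gtxb}.
13-vertex 6-regular graph: Paley(13): SR with (k,λ,μ)=(6,2,3).
spec(A) ≈ [6.0, 1.3028, -2.3028] (distinct, 4 d.p.).
Lovász (edge-transitive): ϑ = −13·(-sqrt(13)/2 - 1/2)/((6)−(-sqrt(13)/2 - 1/2)) = sqrt(13).
≈ 3.60555 (to 5 d.p.).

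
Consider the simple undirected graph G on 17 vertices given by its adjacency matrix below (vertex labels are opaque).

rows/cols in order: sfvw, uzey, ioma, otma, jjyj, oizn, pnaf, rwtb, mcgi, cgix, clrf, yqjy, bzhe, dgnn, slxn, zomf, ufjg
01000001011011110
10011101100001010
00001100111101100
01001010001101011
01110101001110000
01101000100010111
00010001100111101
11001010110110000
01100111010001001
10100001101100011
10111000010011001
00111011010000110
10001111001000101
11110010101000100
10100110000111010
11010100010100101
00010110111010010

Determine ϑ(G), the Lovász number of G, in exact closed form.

deg(otma) = 8; N(otma) = {uzey, jjyj, pnaf, clrf, yqjy, dgnn, zomf, ufjg}.
Vertex yqjy has 8 neighbors: ioma, otma, jjyj, pnaf, rwtb, cgix, slxn, zomf.
N(sfvw) = {uzey, rwtb, cgix, clrf, bzhe, dgnn, slxn, zomf}, |N(sfvw)| = 8.
deg(dgnn) = 8; N(dgnn) = {sfvw, uzey, ioma, otma, pnaf, mcgi, clrf, slxn}.
Regular of degree 8 on 17 vertices: strongly regular (17,8,3,4).
Distinct eigenvalues (to 3 d.p.): [8.0, 1.562, -2.562].
With N=17: ϑ(G) = 17·(-(-sqrt(17)/2 - 1/2))/(8−(-sqrt(17)/2 - 1/2)) = sqrt(17).
≈ 4.123106 (to 6 d.p.).

sqrt(17)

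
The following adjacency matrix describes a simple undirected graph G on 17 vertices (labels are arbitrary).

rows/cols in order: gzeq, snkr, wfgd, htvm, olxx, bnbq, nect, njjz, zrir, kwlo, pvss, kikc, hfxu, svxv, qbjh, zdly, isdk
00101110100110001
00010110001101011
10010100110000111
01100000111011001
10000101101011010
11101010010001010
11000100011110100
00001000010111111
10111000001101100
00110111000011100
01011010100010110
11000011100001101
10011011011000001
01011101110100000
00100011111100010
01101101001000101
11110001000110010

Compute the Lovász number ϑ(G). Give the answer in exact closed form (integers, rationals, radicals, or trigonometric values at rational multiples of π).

sqrt(17)

Vertex pvss has 8 neighbors: snkr, htvm, olxx, nect, zrir, hfxu, qbjh, zdly.
deg(wfgd) = 8; N(wfgd) = {gzeq, htvm, bnbq, zrir, kwlo, qbjh, zdly, isdk}.
N(kwlo) = {wfgd, htvm, bnbq, nect, njjz, hfxu, svxv, qbjh}, |N(kwlo)| = 8.
N(zrir) = {gzeq, wfgd, htvm, olxx, pvss, kikc, svxv, qbjh}, |N(zrir)| = 8.
G on 17 vertices is 8-regular; SR(17,8,3,4) — a Paley graph.
spec(A) ≈ [8.0, 1.561553, -2.561553] (distinct, 6 d.p.).
Lovász: ϑ = −17(-sqrt(17)/2 - 1/2)/(8+-(-sqrt(17)/2 - 1/2)) = sqrt(17).
Numerically 4.1231.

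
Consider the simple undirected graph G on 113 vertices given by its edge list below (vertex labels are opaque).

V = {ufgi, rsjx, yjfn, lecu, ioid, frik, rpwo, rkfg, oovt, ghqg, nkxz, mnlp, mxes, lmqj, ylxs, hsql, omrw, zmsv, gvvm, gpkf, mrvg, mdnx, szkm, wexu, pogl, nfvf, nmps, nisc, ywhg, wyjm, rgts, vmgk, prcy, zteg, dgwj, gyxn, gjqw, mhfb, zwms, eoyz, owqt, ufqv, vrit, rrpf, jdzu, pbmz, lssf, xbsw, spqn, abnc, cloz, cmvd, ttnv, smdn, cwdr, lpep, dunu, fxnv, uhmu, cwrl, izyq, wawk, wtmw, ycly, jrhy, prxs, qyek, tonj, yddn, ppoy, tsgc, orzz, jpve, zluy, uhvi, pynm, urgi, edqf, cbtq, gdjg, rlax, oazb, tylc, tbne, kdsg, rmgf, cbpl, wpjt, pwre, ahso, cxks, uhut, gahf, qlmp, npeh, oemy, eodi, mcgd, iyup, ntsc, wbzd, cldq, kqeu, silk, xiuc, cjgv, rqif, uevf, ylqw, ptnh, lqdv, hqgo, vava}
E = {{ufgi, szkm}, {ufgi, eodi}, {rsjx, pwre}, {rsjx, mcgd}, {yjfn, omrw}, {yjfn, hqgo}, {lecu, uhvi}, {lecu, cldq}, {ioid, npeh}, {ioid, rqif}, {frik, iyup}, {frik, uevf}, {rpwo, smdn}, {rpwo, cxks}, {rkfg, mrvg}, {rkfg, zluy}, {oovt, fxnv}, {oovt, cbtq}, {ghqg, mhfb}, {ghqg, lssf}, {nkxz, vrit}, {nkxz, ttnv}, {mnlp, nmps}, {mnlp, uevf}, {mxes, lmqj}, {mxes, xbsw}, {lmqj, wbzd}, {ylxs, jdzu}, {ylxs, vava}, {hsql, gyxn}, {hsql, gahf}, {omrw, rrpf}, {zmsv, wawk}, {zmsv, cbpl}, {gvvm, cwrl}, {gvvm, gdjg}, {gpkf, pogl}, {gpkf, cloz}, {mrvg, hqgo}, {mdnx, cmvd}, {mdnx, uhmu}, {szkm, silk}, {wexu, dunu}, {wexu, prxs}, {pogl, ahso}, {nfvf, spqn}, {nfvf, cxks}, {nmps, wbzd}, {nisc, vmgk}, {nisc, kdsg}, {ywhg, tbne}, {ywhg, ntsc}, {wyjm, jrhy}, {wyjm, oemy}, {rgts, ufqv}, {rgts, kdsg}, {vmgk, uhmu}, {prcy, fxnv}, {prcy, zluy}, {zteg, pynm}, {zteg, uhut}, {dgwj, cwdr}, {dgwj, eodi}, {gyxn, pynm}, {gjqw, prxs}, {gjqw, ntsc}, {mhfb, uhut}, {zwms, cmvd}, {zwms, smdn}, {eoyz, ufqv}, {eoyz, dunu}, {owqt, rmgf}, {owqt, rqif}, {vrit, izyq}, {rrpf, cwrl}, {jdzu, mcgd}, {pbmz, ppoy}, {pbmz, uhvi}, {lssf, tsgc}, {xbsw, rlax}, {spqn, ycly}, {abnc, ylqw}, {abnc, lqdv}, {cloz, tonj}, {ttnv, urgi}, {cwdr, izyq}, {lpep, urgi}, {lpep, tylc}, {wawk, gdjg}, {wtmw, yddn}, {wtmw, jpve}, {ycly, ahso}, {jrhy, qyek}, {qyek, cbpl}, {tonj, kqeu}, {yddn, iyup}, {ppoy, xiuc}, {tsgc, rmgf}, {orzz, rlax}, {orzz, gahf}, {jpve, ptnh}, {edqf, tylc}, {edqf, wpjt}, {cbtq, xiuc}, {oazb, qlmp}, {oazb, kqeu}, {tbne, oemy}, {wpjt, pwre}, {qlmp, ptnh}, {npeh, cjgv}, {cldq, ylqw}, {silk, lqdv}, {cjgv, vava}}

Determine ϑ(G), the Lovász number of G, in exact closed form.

deg(rrpf) = 2; N(rrpf) = {omrw, cwrl}.
deg(szkm) = 2; N(szkm) = {ufgi, silk}.
Vertex pynm has 2 neighbors: zteg, gyxn.
deg(jpve) = 2; N(jpve) = {wtmw, ptnh}.
2-regular, N=113; connected 2-regular on 113 ⇒ C_{113}.
spec(A) ≈ [2.0, 1.996909, 1.987646, 1.972239, 1.950736, 1.923203, 1.889726, 1.850408, 1.80537, 1.754752, 1.69871, 1.637418, 1.571064, 1.499854, 1.424009, 1.343762, 1.259361, 1.171068, 1.079155, 0.983906, 0.885616, 0.784589, 0.681137, 0.575579, 0.468242, 0.359458, 0.249563, 0.138897, 0.027801, -0.083381, -0.194305, -0.304628, -0.41401, -0.522112, -0.628601, -0.733146, -0.835425, -0.935122, -1.031929, -1.125546, -1.215684, -1.302064, -1.38442, -1.462497, -1.536053, -1.604861, -1.668709, -1.727399, -1.780749, -1.828596, -1.87079, -1.907202, -1.937718, -1.962246, -1.980708, -1.993048, -1.999227] (distinct, 6 d.p.).
λ_max=2, λ_min=-2*cos(pi/113); ϑ = −113·λ_min/(λ_max−λ_min) = 113*cos(pi/113)/(cos(pi/113) + 1).
≈ 56.489080889 (to 9 d.p.).
α=56, χ(Ḡ)=57; ϑ=113*cos(pi/113)/(cos(pi/113) + 1) lies between (both strict).

113*cos(pi/113)/(cos(pi/113) + 1)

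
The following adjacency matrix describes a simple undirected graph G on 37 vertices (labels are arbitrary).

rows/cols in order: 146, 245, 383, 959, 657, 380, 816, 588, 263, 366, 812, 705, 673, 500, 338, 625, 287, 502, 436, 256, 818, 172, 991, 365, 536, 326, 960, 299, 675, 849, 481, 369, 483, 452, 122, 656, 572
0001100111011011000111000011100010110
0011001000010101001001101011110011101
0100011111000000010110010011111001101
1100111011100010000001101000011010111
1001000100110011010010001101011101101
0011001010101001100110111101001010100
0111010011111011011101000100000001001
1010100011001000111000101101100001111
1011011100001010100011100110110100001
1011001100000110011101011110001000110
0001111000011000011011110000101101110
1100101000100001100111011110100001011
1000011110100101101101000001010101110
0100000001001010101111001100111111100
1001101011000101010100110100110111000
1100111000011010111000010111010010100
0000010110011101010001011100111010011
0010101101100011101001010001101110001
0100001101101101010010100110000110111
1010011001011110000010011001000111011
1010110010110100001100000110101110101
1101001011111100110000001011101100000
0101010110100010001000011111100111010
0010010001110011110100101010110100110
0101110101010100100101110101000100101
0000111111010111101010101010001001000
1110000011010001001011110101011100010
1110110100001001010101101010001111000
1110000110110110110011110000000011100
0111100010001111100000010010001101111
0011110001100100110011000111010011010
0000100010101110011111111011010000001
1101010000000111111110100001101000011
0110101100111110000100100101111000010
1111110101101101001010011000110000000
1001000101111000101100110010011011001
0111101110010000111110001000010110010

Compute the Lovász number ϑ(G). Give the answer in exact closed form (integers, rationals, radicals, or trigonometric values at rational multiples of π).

sqrt(37)

Vertex 572 has 18 neighbors: 245, 383, 959, 657, 816, 588, 263, 705, 287, 502, 436, 256, 818, 536, 849, 369, 483, 656.
N(960) = {146, 245, 383, 263, 366, 705, 625, 436, 818, 172, 991, 365, 326, 299, 849, 481, 369, 656}, |N(960)| = 18.
N(818) = {146, 383, 657, 380, 263, 812, 705, 500, 436, 256, 326, 960, 675, 481, 369, 483, 122, 572}, |N(818)| = 18.
Vertex 849 has 18 neighbors: 245, 383, 959, 657, 263, 673, 500, 338, 625, 287, 365, 960, 481, 369, 452, 122, 656, 572.
18-regular, N=37; strongly regular (37,18,8,9).
A has 3 distinct eigenvalues ≈ [18.0, 2.54138, -3.54138].
Lovász (edge-transitive): ϑ = −37·(-sqrt(37)/2 - 1/2)/((18)−(-sqrt(37)/2 - 1/2)) = sqrt(37).
= 6.082763… (decimal).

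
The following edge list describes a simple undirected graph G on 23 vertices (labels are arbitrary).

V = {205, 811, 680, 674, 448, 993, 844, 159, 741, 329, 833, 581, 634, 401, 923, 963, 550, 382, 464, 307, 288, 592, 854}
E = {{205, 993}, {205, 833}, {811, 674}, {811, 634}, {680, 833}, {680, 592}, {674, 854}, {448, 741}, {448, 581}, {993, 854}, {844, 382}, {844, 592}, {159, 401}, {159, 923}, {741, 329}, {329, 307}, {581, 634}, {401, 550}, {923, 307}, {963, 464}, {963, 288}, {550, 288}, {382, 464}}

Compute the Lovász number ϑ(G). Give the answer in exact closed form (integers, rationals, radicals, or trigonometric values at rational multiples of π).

23*cos(pi/23)/(cos(pi/23) + 1)

N(550) = {401, 288}, |N(550)| = 2.
deg(844) = 2; N(844) = {382, 592}.
Vertex 382 has 2 neighbors: 844, 464.
deg(674) = 2; N(674) = {811, 854}.
23-vertex 2-regular graph: connected 2-regular on 23 ⇒ C_{23}.
A has 12 distinct eigenvalues ≈ [2.0, 1.92583, 1.70884, 1.36511, 0.92013, 0.40691, -0.13648, -0.66976, -1.15336, -1.55142, -1.83442, -1.98137].
With N=23: ϑ(G) = 23·(-(-1)*2*cos(pi/23))/(2−(-2*cos(pi/23))) = 23*cos(pi/23)/(cos(pi/23) + 1).
≈ 11.44619 (to 5 d.p.).
α=11, χ(Ḡ)=12; ϑ=23*cos(pi/23)/(cos(pi/23) + 1) lies between (both strict).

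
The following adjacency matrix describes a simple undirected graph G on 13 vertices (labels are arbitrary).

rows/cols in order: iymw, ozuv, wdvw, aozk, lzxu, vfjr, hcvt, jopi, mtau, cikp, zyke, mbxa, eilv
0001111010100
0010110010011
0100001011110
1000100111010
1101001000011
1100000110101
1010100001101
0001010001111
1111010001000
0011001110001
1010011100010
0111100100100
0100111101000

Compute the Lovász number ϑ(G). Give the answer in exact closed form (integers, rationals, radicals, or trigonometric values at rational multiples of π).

Vertex eilv has 6 neighbors: ozuv, lzxu, vfjr, hcvt, jopi, cikp.
Vertex mbxa has 6 neighbors: ozuv, wdvw, aozk, lzxu, jopi, zyke.
N(mtau) = {iymw, ozuv, wdvw, aozk, vfjr, cikp}, |N(mtau)| = 6.
N(vfjr) = {iymw, ozuv, jopi, mtau, zyke, eilv}, |N(vfjr)| = 6.
G on 13 vertices is 6-regular; Paley(13): SR with (k,λ,μ)=(6,2,3).
A has 3 distinct eigenvalues ≈ [6.0, 1.302776, -2.302776].
ϑ = −N·λ_min/(λ_max−λ_min) = −13·(-sqrt(13)/2 - 1/2)/(6−(-sqrt(13)/2 - 1/2)) = sqrt(13).
Numerically 3.605551.

sqrt(13)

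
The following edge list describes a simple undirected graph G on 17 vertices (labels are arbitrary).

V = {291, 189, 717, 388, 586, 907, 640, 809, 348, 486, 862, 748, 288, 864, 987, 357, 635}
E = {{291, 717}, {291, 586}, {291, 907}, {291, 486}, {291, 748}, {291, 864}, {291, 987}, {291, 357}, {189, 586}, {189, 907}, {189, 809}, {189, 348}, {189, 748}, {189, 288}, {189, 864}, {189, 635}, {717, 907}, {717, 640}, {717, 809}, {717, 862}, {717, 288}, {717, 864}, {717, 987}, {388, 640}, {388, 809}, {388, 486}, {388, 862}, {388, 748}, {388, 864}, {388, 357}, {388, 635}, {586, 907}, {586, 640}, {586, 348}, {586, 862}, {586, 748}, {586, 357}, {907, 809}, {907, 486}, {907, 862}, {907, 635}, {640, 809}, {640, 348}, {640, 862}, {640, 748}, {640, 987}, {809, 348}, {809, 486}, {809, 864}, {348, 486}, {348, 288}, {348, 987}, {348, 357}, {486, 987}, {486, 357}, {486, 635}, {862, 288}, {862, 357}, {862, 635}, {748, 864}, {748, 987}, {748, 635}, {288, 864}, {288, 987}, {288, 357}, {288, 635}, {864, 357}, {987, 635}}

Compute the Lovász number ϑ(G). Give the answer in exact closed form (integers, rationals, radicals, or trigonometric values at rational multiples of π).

N(288) = {189, 717, 348, 862, 864, 987, 357, 635}, |N(288)| = 8.
deg(717) = 8; N(717) = {291, 907, 640, 809, 862, 288, 864, 987}.
deg(189) = 8; N(189) = {586, 907, 809, 348, 748, 288, 864, 635}.
Vertex 640 has 8 neighbors: 717, 388, 586, 809, 348, 862, 748, 987.
17-vertex 8-regular graph: SR(17,8,3,4) — a Paley graph.
Distinct eigenvalues (to 3 d.p.): [8.0, 1.562, -2.562].
Lovász: ϑ = −17(-sqrt(17)/2 - 1/2)/(8+-(-sqrt(17)/2 - 1/2)) = sqrt(17).
≈ 4.1231 (to 4 d.p.).

sqrt(17)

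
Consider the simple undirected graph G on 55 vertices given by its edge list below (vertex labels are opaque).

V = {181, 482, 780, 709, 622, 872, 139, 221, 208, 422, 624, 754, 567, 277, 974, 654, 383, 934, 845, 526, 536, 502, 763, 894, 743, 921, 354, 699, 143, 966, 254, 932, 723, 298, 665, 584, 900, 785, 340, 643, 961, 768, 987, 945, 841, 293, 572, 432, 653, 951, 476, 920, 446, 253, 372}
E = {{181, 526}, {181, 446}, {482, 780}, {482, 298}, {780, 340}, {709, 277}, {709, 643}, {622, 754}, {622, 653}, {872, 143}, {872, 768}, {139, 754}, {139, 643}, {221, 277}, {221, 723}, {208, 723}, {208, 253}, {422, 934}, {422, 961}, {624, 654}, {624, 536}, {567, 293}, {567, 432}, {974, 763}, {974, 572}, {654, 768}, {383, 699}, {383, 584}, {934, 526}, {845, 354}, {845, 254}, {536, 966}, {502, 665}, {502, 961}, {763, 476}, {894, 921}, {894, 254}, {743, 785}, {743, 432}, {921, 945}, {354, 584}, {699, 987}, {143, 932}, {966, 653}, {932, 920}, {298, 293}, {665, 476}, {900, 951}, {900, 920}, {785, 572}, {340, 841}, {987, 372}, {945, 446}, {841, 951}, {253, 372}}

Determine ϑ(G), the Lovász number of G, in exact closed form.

55*cos(pi/55)/(cos(pi/55) + 1)

N(254) = {845, 894}, |N(254)| = 2.
deg(476) = 2; N(476) = {763, 665}.
deg(932) = 2; N(932) = {143, 920}.
deg(446) = 2; N(446) = {181, 945}.
deg(v) = 2 for all v (|V|=55); the odd cycle C_{55}.
Distinct eigenvalues (to 3 d.p.): [2.0, 1.987, 1.948, 1.884, 1.795, 1.683, 1.548, 1.394, 1.221, 1.033, 0.831, 0.618, 0.397, 0.171, -0.057, -0.285, -0.508, -0.726, -0.933, -1.129, -1.31, -1.473, -1.618, -1.741, -1.842, -1.919, -1.971, -1.997].
ϑ = −N·λ_min/(λ_max−λ_min) = −55·(-2*cos(pi/55))/(2−(-2*cos(pi/55))) = 55*cos(pi/55)/(cos(pi/55) + 1).
ϑ(G) ≈ 27.4776.
α=27, χ(Ḡ)=28; ϑ=55*cos(pi/55)/(cos(pi/55) + 1) lies between (both strict).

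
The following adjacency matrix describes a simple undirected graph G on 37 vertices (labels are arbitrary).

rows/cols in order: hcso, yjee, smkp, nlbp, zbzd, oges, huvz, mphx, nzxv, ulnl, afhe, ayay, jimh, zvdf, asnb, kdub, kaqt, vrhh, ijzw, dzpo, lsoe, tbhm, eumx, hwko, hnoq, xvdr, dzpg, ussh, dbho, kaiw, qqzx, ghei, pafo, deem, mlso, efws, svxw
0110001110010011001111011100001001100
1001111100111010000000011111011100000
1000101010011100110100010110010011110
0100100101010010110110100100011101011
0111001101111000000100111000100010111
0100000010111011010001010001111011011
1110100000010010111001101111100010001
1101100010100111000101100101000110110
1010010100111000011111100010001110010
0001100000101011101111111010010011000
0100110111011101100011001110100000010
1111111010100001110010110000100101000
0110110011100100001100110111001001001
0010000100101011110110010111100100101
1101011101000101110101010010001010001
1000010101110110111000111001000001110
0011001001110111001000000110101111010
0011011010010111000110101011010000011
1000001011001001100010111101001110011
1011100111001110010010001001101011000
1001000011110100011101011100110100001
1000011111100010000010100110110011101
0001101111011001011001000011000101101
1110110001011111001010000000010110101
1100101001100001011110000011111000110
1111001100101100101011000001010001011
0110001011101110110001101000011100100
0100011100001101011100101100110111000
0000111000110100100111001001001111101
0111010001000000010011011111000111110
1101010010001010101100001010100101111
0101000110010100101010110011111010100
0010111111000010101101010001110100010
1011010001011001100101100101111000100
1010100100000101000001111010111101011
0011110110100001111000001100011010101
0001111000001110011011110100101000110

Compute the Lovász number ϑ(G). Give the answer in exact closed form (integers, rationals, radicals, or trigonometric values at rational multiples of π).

N(mlso) = {hcso, smkp, zbzd, mphx, zvdf, kdub, tbhm, eumx, hwko, hnoq, dzpg, dbho, kaiw, qqzx, ghei, deem, efws, svxw}, |N(mlso)| = 18.
Vertex zbzd has 18 neighbors: yjee, smkp, nlbp, huvz, mphx, ulnl, afhe, ayay, jimh, dzpo, eumx, hwko, hnoq, dbho, pafo, mlso, efws, svxw.
N(deem) = {hcso, smkp, nlbp, oges, ulnl, ayay, jimh, kdub, kaqt, dzpo, tbhm, eumx, xvdr, ussh, dbho, kaiw, qqzx, mlso}, |N(deem)| = 18.
deg(zvdf) = 18; N(zvdf) = {smkp, mphx, afhe, jimh, asnb, kdub, kaqt, vrhh, dzpo, lsoe, hwko, xvdr, dzpg, ussh, dbho, ghei, mlso, svxw}.
18-regular, N=37; SR(37,18,8,9) — a Paley graph.
A has 3 distinct eigenvalues ≈ [18.0, 2.54138, -3.54138].
Lovász: ϑ = −37(-sqrt(37)/2 - 1/2)/(18+-(-sqrt(37)/2 - 1/2)) = sqrt(37).
= 6.0828… (decimal).

sqrt(37)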